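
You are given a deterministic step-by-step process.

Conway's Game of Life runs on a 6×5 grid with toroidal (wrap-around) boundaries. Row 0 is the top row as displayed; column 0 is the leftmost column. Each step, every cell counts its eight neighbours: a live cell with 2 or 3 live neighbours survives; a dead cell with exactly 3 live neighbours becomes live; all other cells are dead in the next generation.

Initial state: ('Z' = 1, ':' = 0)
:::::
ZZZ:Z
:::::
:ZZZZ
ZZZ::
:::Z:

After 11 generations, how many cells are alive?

6

k=0  :::::
ZZZ:Z
:::::
:ZZZZ
ZZZ::
:::Z:
k=1  ZZZZZ
ZZ:::
:::::
:::ZZ
Z::::
:ZZ::
k=2  :::ZZ
:::Z:
Z:::Z
::::Z
ZZZZZ
:::::
k=3  :::ZZ
Z::Z:
Z::ZZ
::Z::
ZZZZZ
:Z:::
k=4  Z:ZZZ
Z:Z::
ZZZZ:
:::::
Z::ZZ
:Z:::
k=5  Z:ZZZ
:::::
Z:ZZZ
:::::
Z:::Z
:Z:::
k=6  ZZZZZ
:::::
:::ZZ
:Z:::
Z::::
:ZZ::
k=7  Z::ZZ
:Z:::
:::::
Z:::Z
Z:Z::
:::::
k=8  Z:::Z
Z:::Z
Z::::
ZZ::Z
ZZ::Z
ZZ:Z:
k=9  :::Z:
:Z:::
:::::
:::::
:::Z:
::ZZ:
k=10  :::Z:
:::::
:::::
:::::
::ZZ:
::ZZZ
k=11  ::ZZZ
:::::
:::::
:::::
::Z:Z
::::Z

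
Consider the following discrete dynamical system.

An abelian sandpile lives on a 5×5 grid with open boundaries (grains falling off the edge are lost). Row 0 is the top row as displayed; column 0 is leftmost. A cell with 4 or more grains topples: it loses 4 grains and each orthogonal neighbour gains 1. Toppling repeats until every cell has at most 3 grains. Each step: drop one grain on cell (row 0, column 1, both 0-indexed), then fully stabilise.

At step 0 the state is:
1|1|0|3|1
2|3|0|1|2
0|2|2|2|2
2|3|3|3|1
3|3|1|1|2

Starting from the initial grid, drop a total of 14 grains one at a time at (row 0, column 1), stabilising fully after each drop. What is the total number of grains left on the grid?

gen 0: 1|1|0|3|1
2|3|0|1|2
0|2|2|2|2
2|3|3|3|1
3|3|1|1|2
gen 1: 1|2|0|3|1
2|3|0|1|2
0|2|2|2|2
2|3|3|3|1
3|3|1|1|2
gen 2: 1|3|0|3|1
2|3|0|1|2
0|2|2|2|2
2|3|3|3|1
3|3|1|1|2
gen 3: 2|1|1|3|1
3|0|1|1|2
0|3|2|2|2
2|3|3|3|1
3|3|1|1|2
gen 4: 2|2|1|3|1
3|0|1|1|2
0|3|2|2|2
2|3|3|3|1
3|3|1|1|2
gen 5: 2|3|1|3|1
3|0|1|1|2
0|3|2|2|2
2|3|3|3|1
3|3|1|1|2
gen 6: 3|0|2|3|1
3|1|1|1|2
0|3|2|2|2
2|3|3|3|1
3|3|1|1|2
gen 7: 3|1|2|3|1
3|1|1|1|2
0|3|2|2|2
2|3|3|3|1
3|3|1|1|2
gen 8: 3|2|2|3|1
3|1|1|1|2
0|3|2|2|2
2|3|3|3|1
3|3|1|1|2
gen 9: 3|3|2|3|1
3|1|1|1|2
0|3|2|2|2
2|3|3|3|1
3|3|1|1|2
gen 10: 1|1|3|3|1
0|3|1|1|2
1|3|2|2|2
2|3|3|3|1
3|3|1|1|2
gen 11: 1|2|3|3|1
0|3|1|1|2
1|3|2|2|2
2|3|3|3|1
3|3|1|1|2
gen 12: 1|3|3|3|1
0|3|1|1|2
1|3|2|2|2
2|3|3|3|1
3|3|1|1|2
gen 13: 2|2|2|1|2
1|2|1|0|3
3|2|2|1|3
0|3|2|1|2
1|1|3|2|2
gen 14: 2|3|2|1|2
1|2|1|0|3
3|2|2|1|3
0|3|2|1|2
1|1|3|2|2

45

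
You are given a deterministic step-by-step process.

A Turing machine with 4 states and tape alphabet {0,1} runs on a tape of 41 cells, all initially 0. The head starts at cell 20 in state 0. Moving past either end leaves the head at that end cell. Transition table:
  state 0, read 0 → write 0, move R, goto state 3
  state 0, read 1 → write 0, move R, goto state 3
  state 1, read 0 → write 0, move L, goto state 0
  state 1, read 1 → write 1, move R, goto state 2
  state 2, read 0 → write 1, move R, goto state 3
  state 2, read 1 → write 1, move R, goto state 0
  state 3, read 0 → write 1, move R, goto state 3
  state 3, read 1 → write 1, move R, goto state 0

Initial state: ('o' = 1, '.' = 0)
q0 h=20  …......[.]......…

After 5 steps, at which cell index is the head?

t=0: q0 h=20  …......[.]......…
t=1: q3 h=21  …......[.]......…
t=2: q3 h=22  ….....o[.]......…
t=3: q3 h=23  …....oo[.]......…
t=4: q3 h=24  …...ooo[.]......…
t=5: q3 h=25  …..oooo[.]......…

25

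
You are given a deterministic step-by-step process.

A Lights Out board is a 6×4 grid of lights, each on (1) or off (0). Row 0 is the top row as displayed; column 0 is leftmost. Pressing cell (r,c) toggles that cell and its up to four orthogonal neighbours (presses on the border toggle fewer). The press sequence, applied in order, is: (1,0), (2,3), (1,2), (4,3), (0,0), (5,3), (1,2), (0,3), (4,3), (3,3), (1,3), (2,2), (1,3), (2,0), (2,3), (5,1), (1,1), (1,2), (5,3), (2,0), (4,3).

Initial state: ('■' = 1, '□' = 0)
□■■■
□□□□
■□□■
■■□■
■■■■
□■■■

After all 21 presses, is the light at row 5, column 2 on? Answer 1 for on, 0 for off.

k=0  □■■■
□□□□
■□□■
■■□■
■■■■
□■■■
k=1  ■■■■
■■□□
□□□■
■■□■
■■■■
□■■■
k=2  ■■■■
■■□■
□□■□
■■□□
■■■■
□■■■
k=3  ■■□■
■□■□
□□□□
■■□□
■■■■
□■■■
k=4  ■■□■
■□■□
□□□□
■■□■
■■□□
□■■□
k=5  □□□■
□□■□
□□□□
■■□■
■■□□
□■■□
k=6  □□□■
□□■□
□□□□
■■□■
■■□■
□■□■
k=7  □□■■
□■□■
□□■□
■■□■
■■□■
□■□■
k=8  □□□□
□■□□
□□■□
■■□■
■■□■
□■□■
k=9  □□□□
□■□□
□□■□
■■□□
■■■□
□■□□
k=10  □□□□
□■□□
□□■■
■■■■
■■■■
□■□□
k=11  □□□■
□■■■
□□■□
■■■■
■■■■
□■□□
k=12  □□□■
□■□■
□■□■
■■□■
■■■■
□■□□
k=13  □□□□
□■■□
□■□□
■■□■
■■■■
□■□□
k=14  □□□□
■■■□
■□□□
□■□■
■■■■
□■□□
k=15  □□□□
■■■■
■□■■
□■□□
■■■■
□■□□
k=16  □□□□
■■■■
■□■■
□■□□
■□■■
■□■□
k=17  □■□□
□□□■
■■■■
□■□□
■□■■
■□■□
k=18  □■■□
□■■□
■■□■
□■□□
■□■■
■□■□
k=19  □■■□
□■■□
■■□■
□■□□
■□■□
■□□■
k=20  □■■□
■■■□
□□□■
■■□□
■□■□
■□□■
k=21  □■■□
■■■□
□□□■
■■□■
■□□■
■□□□

0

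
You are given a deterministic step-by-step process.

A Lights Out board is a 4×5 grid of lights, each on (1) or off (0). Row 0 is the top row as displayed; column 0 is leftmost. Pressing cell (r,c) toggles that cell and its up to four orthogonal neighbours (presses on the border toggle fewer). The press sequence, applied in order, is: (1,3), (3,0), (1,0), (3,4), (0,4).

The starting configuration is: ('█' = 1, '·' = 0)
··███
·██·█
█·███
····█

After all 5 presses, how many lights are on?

11

0) ··███
·██·█
█·███
····█
1) ··█·█
·█·█·
█·█·█
····█
2) ··█·█
·█·█·
··█·█
██··█
3) █·█·█
█··█·
█·█·█
██··█
4) █·█·█
█··█·
█·█··
██·█·
5) █·██·
█··██
█·█··
██·█·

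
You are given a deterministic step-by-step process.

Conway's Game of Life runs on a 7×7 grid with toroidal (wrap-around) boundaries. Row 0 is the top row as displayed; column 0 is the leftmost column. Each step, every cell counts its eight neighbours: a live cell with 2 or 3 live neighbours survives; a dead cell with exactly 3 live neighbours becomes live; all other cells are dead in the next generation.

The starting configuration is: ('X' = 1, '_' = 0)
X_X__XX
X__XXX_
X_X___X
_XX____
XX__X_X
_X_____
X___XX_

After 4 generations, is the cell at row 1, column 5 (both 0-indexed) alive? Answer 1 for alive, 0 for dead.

1

t=0: X_X__XX
X__XXX_
X_X___X
_XX____
XX__X_X
_X_____
X___XX_
t=1: X______
__XXX__
X_X_XXX
__XX_X_
_______
_X__X__
X___XX_
t=2: _X___XX
X_X_X__
______X
_XXX_X_
__XXX__
____XX_
XX__XXX
t=3: __XX___
XX_____
X___XXX
_X___X_
_X_____
XXX____
_X_____
t=4: X_X____
XXXXXX_
____XX_
_X__XX_
_______
X_X____
X__X___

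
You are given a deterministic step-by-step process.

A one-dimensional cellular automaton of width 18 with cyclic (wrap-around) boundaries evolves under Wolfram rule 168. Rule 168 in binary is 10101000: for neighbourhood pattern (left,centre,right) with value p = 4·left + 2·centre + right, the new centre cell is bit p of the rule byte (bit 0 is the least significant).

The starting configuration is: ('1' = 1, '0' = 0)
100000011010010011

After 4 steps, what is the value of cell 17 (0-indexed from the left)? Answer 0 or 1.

step 0: 100000011010010011
step 1: 000000010100000011
step 2: 000000001000000010
step 3: 000000000000000000
step 4: 000000000000000000

0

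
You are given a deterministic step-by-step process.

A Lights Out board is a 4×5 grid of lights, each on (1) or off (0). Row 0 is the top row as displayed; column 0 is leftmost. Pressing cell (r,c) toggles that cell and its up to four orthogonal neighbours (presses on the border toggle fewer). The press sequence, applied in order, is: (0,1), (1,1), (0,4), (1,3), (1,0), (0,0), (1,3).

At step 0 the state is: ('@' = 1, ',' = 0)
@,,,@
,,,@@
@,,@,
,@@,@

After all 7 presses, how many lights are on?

12

0) @,,,@
,,,@@
@,,@,
,@@,@
1) ,@@,@
,@,@@
@,,@,
,@@,@
2) ,,@,@
@,@@@
@@,@,
,@@,@
3) ,,@@,
@,@@,
@@,@,
,@@,@
4) ,,@,,
@,,,@
@@,,,
,@@,@
5) @,@,,
,@,,@
,@,,,
,@@,@
6) ,@@,,
@@,,@
,@,,,
,@@,@
7) ,@@@,
@@@@,
,@,@,
,@@,@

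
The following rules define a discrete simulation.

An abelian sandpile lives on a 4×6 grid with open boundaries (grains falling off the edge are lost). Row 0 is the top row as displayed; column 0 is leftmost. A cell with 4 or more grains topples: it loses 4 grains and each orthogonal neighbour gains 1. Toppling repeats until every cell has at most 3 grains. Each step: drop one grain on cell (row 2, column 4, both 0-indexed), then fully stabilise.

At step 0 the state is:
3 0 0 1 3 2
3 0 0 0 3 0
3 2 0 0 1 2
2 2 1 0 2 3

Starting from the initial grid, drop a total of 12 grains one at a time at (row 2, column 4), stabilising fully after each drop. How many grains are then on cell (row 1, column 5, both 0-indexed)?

[0] 3 0 0 1 3 2
3 0 0 0 3 0
3 2 0 0 1 2
2 2 1 0 2 3
[1] 3 0 0 1 3 2
3 0 0 0 3 0
3 2 0 0 2 2
2 2 1 0 2 3
[2] 3 0 0 1 3 2
3 0 0 0 3 0
3 2 0 0 3 2
2 2 1 0 2 3
[3] 3 0 0 2 0 3
3 0 0 1 1 1
3 2 0 1 1 3
2 2 1 0 3 3
[4] 3 0 0 2 0 3
3 0 0 1 1 1
3 2 0 1 2 3
2 2 1 0 3 3
[5] 3 0 0 2 0 3
3 0 0 1 1 1
3 2 0 1 3 3
2 2 1 0 3 3
[6] 3 0 0 2 0 3
3 0 0 1 2 2
3 2 0 2 2 1
2 2 1 1 1 1
[7] 3 0 0 2 0 3
3 0 0 1 2 2
3 2 0 2 3 1
2 2 1 1 1 1
[8] 3 0 0 2 0 3
3 0 0 1 3 2
3 2 0 3 0 2
2 2 1 1 2 1
[9] 3 0 0 2 0 3
3 0 0 1 3 2
3 2 0 3 1 2
2 2 1 1 2 1
[10] 3 0 0 2 0 3
3 0 0 1 3 2
3 2 0 3 2 2
2 2 1 1 2 1
[11] 3 0 0 2 0 3
3 0 0 1 3 2
3 2 0 3 3 2
2 2 1 1 2 1
[12] 3 0 0 2 1 3
3 0 0 3 0 3
3 2 1 0 2 3
2 2 1 2 3 1

3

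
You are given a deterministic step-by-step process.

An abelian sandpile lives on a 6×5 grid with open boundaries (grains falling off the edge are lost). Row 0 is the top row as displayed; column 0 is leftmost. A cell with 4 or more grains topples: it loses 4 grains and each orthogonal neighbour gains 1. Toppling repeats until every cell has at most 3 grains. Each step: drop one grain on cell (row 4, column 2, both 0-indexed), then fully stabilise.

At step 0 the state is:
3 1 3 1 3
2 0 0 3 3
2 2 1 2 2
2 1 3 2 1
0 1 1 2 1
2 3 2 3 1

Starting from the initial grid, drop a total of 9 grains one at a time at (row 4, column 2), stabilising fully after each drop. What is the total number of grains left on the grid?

gen 0: 3 1 3 1 3
2 0 0 3 3
2 2 1 2 2
2 1 3 2 1
0 1 1 2 1
2 3 2 3 1
gen 1: 3 1 3 1 3
2 0 0 3 3
2 2 1 2 2
2 1 3 2 1
0 1 2 2 1
2 3 2 3 1
gen 2: 3 1 3 1 3
2 0 0 3 3
2 2 1 2 2
2 1 3 2 1
0 1 3 2 1
2 3 2 3 1
gen 3: 3 1 3 1 3
2 0 0 3 3
2 2 2 2 2
2 2 0 3 1
0 2 1 3 1
2 3 3 3 1
gen 4: 3 1 3 1 3
2 0 0 3 3
2 2 2 2 2
2 2 0 3 1
0 2 2 3 1
2 3 3 3 1
gen 5: 3 1 3 1 3
2 0 0 3 3
2 2 2 2 2
2 2 0 3 1
0 2 3 3 1
2 3 3 3 1
gen 6: 3 1 3 1 3
2 0 0 3 3
2 2 2 3 2
2 3 2 0 2
1 0 3 2 2
3 1 2 1 2
gen 7: 3 1 3 1 3
2 0 0 3 3
2 2 2 3 2
2 3 3 0 2
1 1 0 3 2
3 1 3 1 2
gen 8: 3 1 3 1 3
2 0 0 3 3
2 2 2 3 2
2 3 3 0 2
1 1 1 3 2
3 1 3 1 2
gen 9: 3 1 3 1 3
2 0 0 3 3
2 2 2 3 2
2 3 3 0 2
1 1 2 3 2
3 1 3 1 2

59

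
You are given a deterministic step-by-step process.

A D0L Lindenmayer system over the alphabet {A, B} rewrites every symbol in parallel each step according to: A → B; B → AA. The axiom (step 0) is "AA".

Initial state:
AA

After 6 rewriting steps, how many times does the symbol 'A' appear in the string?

16

step 0: AA
step 1: BB
step 2: AAAA
step 3: BBBB
step 4: AAAAAAAA
step 5: BBBBBBBB
step 6: AAAAAAAAAAAAAAAA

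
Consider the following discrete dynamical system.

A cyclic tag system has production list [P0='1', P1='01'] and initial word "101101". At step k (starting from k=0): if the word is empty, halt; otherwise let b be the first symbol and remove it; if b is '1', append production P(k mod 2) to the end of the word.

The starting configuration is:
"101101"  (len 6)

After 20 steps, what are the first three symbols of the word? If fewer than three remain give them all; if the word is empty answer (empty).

111

k=0  "101101"  (len 6)
k=1  "011011"  (len 6)
k=2  "11011"  (len 5)
k=3  "10111"  (len 5)
k=4  "011101"  (len 6)
k=5  "11101"  (len 5)
k=6  "110101"  (len 6)
k=7  "101011"  (len 6)
k=8  "0101101"  (len 7)
k=9  "101101"  (len 6)
k=10  "0110101"  (len 7)
k=11  "110101"  (len 6)
k=12  "1010101"  (len 7)
k=13  "0101011"  (len 7)
k=14  "101011"  (len 6)
k=15  "010111"  (len 6)
k=16  "10111"  (len 5)
k=17  "01111"  (len 5)
k=18  "1111"  (len 4)
k=19  "1111"  (len 4)
k=20  "11101"  (len 5)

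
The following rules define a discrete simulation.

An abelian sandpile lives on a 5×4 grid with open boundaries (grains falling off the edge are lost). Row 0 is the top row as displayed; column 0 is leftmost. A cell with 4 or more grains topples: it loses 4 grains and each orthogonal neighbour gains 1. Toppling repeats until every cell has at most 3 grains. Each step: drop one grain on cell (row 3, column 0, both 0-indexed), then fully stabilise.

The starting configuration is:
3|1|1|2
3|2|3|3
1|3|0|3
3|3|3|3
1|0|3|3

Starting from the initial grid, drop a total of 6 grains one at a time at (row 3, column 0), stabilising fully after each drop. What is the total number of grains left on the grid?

38

[0] 3|1|1|2
3|2|3|3
1|3|0|3
3|3|3|3
1|0|3|3
[1] 0|3|2|3
2|1|2|1
0|3|0|2
2|2|3|2
2|2|1|1
[2] 0|3|2|3
2|1|2|1
0|3|0|2
3|2|3|2
2|2|1|1
[3] 0|3|2|3
2|1|2|1
1|3|0|2
0|3|3|2
3|2|1|1
[4] 0|3|2|3
2|1|2|1
1|3|0|2
1|3|3|2
3|2|1|1
[5] 0|3|2|3
2|1|2|1
1|3|0|2
2|3|3|2
3|2|1|1
[6] 0|3|2|3
2|1|2|1
1|3|0|2
3|3|3|2
3|2|1|1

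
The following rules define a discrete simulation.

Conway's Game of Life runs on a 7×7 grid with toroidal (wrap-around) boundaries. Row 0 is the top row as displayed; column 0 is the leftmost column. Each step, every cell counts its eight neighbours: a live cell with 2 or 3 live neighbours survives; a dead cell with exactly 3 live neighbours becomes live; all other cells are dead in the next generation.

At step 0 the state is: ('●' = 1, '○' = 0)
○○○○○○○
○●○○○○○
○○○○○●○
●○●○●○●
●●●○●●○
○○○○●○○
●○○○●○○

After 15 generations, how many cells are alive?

24

[0] ○○○○○○○
○●○○○○○
○○○○○●○
●○●○●○●
●●●○●●○
○○○○●○○
●○○○●○○
[1] ○○○○○○○
○○○○○○○
●●○○○●●
●○●○●○○
●○●○●○○
●○○○●○●
○○○○○○○
[2] ○○○○○○○
●○○○○○●
●●○○○●●
○○●○●○○
●○○○●○○
●●○●○●●
○○○○○○○
[3] ○○○○○○○
○●○○○●○
○●○○○●○
○○○●●○○
●○●○●○○
●●○○●●●
●○○○○○●
[4] ●○○○○○●
○○○○○○○
○○●○○●○
○●●●●●○
●○●○○○○
○○○●●○○
○●○○○○○
[5] ●○○○○○○
○○○○○○●
○●●○○●○
○○○○●●●
○○○○○●○
○●●●○○○
●○○○○○○
[6] ●○○○○○●
●●○○○○●
●○○○●○○
○○○○●○●
○○●●○●●
○●●○○○○
●○●○○○○
[7] ○○○○○○○
○●○○○●○
○●○○○○○
●○○○●○●
●●●●●●●
●○○○○○●
●○●○○○●
[8] ●●○○○○●
○○○○○○○
○●○○○●●
○○○○●○○
○○●●●○○
○○○○●○○
●●○○○○●
[9] ○●○○○○●
○●○○○●○
○○○○○●○
○○●○●○○
○○○○●●○
●●●○●●○
○●○○○●●
[10] ○●●○○○●
●○○○○●●
○○○○●●○
○○○●●○○
○○●○○○●
●●●●○○○
○○○○●○○
[11] ○●○○○○●
●●○○●○○
○○○●○○○
○○○●●○○
●○○○●○○
●●●●○○○
○○○○○○○
[12] ○●○○○○○
●●●○○○○
○○●●○○○
○○○●●○○
●○○○●○○
●●●●○○○
○○○○○○○
[13] ●●●○○○○
●○○●○○○
○○○○●○○
○○●○●○○
●○○○●○○
●●●●○○○
●○○○○○○
[14] ●○●○○○●
●○●●○○○
○○○○●○○
○○○○●●○
●○○○●○○
●○●●○○●
○○○●○○●
[15] ●○●○○○●
●○●●○○●
○○○○●●○
○○○●●●○
●●○○●○○
●●●●●●●
○○○●○●○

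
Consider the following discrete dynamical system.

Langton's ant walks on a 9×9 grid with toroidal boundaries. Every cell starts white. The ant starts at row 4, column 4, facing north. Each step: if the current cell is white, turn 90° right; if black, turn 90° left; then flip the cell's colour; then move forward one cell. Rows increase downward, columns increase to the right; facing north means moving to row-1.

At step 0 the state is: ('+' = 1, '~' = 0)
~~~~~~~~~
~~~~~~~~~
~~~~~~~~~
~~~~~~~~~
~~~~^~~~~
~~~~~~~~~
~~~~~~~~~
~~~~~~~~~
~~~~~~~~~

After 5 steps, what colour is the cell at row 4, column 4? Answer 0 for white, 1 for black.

k=0  ~~~~~~~~~
~~~~~~~~~
~~~~~~~~~
~~~~~~~~~
~~~~^~~~~
~~~~~~~~~
~~~~~~~~~
~~~~~~~~~
~~~~~~~~~
k=1  ~~~~~~~~~
~~~~~~~~~
~~~~~~~~~
~~~~~~~~~
~~~~+>~~~
~~~~~~~~~
~~~~~~~~~
~~~~~~~~~
~~~~~~~~~
k=2  ~~~~~~~~~
~~~~~~~~~
~~~~~~~~~
~~~~~~~~~
~~~~++~~~
~~~~~v~~~
~~~~~~~~~
~~~~~~~~~
~~~~~~~~~
k=3  ~~~~~~~~~
~~~~~~~~~
~~~~~~~~~
~~~~~~~~~
~~~~++~~~
~~~~<+~~~
~~~~~~~~~
~~~~~~~~~
~~~~~~~~~
k=4  ~~~~~~~~~
~~~~~~~~~
~~~~~~~~~
~~~~~~~~~
~~~~^+~~~
~~~~++~~~
~~~~~~~~~
~~~~~~~~~
~~~~~~~~~
k=5  ~~~~~~~~~
~~~~~~~~~
~~~~~~~~~
~~~~~~~~~
~~~<~+~~~
~~~~++~~~
~~~~~~~~~
~~~~~~~~~
~~~~~~~~~

0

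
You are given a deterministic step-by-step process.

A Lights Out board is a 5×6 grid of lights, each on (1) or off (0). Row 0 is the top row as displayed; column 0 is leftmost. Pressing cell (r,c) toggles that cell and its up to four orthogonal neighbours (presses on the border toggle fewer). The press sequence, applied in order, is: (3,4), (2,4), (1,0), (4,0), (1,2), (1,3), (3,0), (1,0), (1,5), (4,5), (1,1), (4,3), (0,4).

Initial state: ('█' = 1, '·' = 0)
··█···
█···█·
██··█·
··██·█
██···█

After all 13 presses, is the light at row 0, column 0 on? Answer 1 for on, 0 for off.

step 0: ··█···
█···█·
██··█·
··██·█
██···█
step 1: ··█···
█···█·
██····
··█·█·
██··██
step 2: ··█···
█·····
██·███
··█···
██··██
step 3: █·█···
·█····
·█·███
··█···
██··██
step 4: █·█···
·█····
·█·███
█·█···
····██
step 5: █·····
··██··
·█████
█·█···
····██
step 6: █··█··
····█·
·██·██
█·█···
····██
step 7: █··█··
····█·
███·██
·██···
█···██
step 8: ···█··
██··█·
·██·██
·██···
█···██
step 9: ···█·█
██···█
·██·█·
·██···
█···██
step 10: ···█·█
██···█
·██·█·
·██··█
█·····
step 11: ·█·█·█
··█··█
··█·█·
·██··█
█·····
step 12: ·█·█·█
··█··█
··█·█·
·███·█
█·███·
step 13: ·█··█·
··█·██
··█·█·
·███·█
█·███·

0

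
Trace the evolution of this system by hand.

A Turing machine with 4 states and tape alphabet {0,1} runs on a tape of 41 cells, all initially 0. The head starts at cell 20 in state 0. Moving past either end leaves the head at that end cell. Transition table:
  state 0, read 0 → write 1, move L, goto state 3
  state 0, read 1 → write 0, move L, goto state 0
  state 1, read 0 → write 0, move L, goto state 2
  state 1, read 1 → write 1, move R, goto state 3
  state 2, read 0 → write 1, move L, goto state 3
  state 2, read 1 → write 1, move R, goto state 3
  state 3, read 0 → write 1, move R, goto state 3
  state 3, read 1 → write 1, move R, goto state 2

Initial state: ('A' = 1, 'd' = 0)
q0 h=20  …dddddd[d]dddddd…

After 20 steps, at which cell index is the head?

0) q0 h=20  …dddddd[d]dddddd…
1) q3 h=19  …dddddd[d]Addddd…
2) q3 h=20  …dddddA[A]dddddd…
3) q2 h=21  …ddddAA[d]dddddd…
4) q3 h=20  …dddddA[A]Addddd…
5) q2 h=21  …ddddAA[A]dddddd…
6) q3 h=22  …dddAAA[d]dddddd…
7) q3 h=23  …ddAAAA[d]dddddd…
8) q3 h=24  …dAAAAA[d]dddddd…
9) q3 h=25  …AAAAAA[d]dddddd…
10) q3 h=26  …AAAAAA[d]dddddd…
11) q3 h=27  …AAAAAA[d]dddddd…
12) q3 h=28  …AAAAAA[d]dddddd…
13) q3 h=29  …AAAAAA[d]dddddd…
14) q3 h=30  …AAAAAA[d]dddddd…
15) q3 h=31  …AAAAAA[d]dddddd…
16) q3 h=32  …AAAAAA[d]dddddd…
17) q3 h=33  …AAAAAA[d]dddddd…
18) q3 h=34  …AAAAAA[d]dddddd|
19) q3 h=35  …AAAAAA[d]ddddd|
20) q3 h=36  …AAAAAA[d]dddd|

36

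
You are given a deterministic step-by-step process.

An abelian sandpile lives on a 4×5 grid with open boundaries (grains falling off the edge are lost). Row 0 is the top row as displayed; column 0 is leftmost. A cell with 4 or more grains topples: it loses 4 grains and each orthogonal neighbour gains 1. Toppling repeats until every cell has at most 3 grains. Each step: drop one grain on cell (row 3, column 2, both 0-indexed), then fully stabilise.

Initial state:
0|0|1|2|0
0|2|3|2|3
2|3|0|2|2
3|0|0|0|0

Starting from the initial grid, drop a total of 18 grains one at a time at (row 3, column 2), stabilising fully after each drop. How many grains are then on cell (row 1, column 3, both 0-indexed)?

gen 0: 0|0|1|2|0
0|2|3|2|3
2|3|0|2|2
3|0|0|0|0
gen 1: 0|0|1|2|0
0|2|3|2|3
2|3|0|2|2
3|0|1|0|0
gen 2: 0|0|1|2|0
0|2|3|2|3
2|3|0|2|2
3|0|2|0|0
gen 3: 0|0|1|2|0
0|2|3|2|3
2|3|0|2|2
3|0|3|0|0
gen 4: 0|0|1|2|0
0|2|3|2|3
2|3|1|2|2
3|1|0|1|0
gen 5: 0|0|1|2|0
0|2|3|2|3
2|3|1|2|2
3|1|1|1|0
gen 6: 0|0|1|2|0
0|2|3|2|3
2|3|1|2|2
3|1|2|1|0
gen 7: 0|0|1|2|0
0|2|3|2|3
2|3|1|2|2
3|1|3|1|0
gen 8: 0|0|1|2|0
0|2|3|2|3
2|3|2|2|2
3|2|0|2|0
gen 9: 0|0|1|2|0
0|2|3|2|3
2|3|2|2|2
3|2|1|2|0
gen 10: 0|0|1|2|0
0|2|3|2|3
2|3|2|2|2
3|2|2|2|0
gen 11: 0|0|1|2|0
0|2|3|2|3
2|3|2|2|2
3|2|3|2|0
gen 12: 0|0|1|2|0
0|2|3|2|3
2|3|3|2|2
3|3|0|3|0
gen 13: 0|0|1|2|0
0|2|3|2|3
2|3|3|2|2
3|3|1|3|0
gen 14: 0|0|1|2|0
0|2|3|2|3
2|3|3|2|2
3|3|2|3|0
gen 15: 0|0|1|2|0
0|2|3|2|3
2|3|3|2|2
3|3|3|3|0
gen 16: 0|1|2|3|1
2|0|2|1|1
0|3|3|2|0
1|2|3|1|2
gen 17: 0|1|2|3|1
2|1|3|1|1
1|1|1|3|0
2|0|2|2|2
gen 18: 0|1|2|3|1
2|1|3|1|1
1|1|1|3|0
2|0|3|2|2

1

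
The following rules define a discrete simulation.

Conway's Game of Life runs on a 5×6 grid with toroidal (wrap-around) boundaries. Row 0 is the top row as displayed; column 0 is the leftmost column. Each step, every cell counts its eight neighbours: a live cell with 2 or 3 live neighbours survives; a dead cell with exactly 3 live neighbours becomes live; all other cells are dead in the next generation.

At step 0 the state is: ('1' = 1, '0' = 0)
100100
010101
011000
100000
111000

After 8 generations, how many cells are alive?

3

[0] 100100
010101
011000
100000
111000
[1] 000111
010110
011000
100000
101001
[2] 010000
110001
111100
101001
110100
[3] 000001
000001
000110
000011
000001
[4] 100011
000001
000100
000101
100001
[5] 000010
100001
000000
100001
000000
[6] 000001
000001
000000
000000
000001
[7] 100011
000000
000000
000000
000000
[8] 000001
000001
000000
000000
000001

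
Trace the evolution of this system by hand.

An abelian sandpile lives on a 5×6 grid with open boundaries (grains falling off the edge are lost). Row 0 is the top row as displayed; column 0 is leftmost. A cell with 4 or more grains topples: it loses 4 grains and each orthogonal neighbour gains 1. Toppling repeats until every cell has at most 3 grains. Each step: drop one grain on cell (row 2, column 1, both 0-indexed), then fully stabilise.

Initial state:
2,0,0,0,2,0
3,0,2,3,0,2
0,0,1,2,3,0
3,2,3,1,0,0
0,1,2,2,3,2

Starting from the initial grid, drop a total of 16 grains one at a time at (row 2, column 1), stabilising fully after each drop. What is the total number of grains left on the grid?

k=0  2,0,0,0,2,0
3,0,2,3,0,2
0,0,1,2,3,0
3,2,3,1,0,0
0,1,2,2,3,2
k=1  2,0,0,0,2,0
3,0,2,3,0,2
0,1,1,2,3,0
3,2,3,1,0,0
0,1,2,2,3,2
k=2  2,0,0,0,2,0
3,0,2,3,0,2
0,2,1,2,3,0
3,2,3,1,0,0
0,1,2,2,3,2
k=3  2,0,0,0,2,0
3,0,2,3,0,2
0,3,1,2,3,0
3,2,3,1,0,0
0,1,2,2,3,2
k=4  2,0,0,0,2,0
3,1,2,3,0,2
1,0,2,2,3,0
3,3,3,1,0,0
0,1,2,2,3,2
k=5  2,0,0,0,2,0
3,1,2,3,0,2
1,1,2,2,3,0
3,3,3,1,0,0
0,1,2,2,3,2
k=6  2,0,0,0,2,0
3,1,2,3,0,2
1,2,2,2,3,0
3,3,3,1,0,0
0,1,2,2,3,2
k=7  2,0,0,0,2,0
3,1,2,3,0,2
1,3,2,2,3,0
3,3,3,1,0,0
0,1,2,2,3,2
k=8  2,0,0,0,2,0
3,2,3,3,0,2
3,2,0,3,3,0
0,2,1,2,0,0
1,2,3,2,3,2
k=9  2,0,0,0,2,0
3,2,3,3,0,2
3,3,0,3,3,0
0,2,1,2,0,0
1,2,3,2,3,2
k=10  3,1,1,1,2,0
1,1,1,1,2,2
1,2,3,1,0,1
1,3,1,3,1,0
1,2,3,2,3,2
k=11  3,1,1,1,2,0
1,1,1,1,2,2
1,3,3,1,0,1
1,3,1,3,1,0
1,2,3,2,3,2
k=12  3,1,1,1,2,0
1,2,2,1,2,2
2,2,0,2,0,1
2,0,3,3,1,0
1,3,3,2,3,2
k=13  3,1,1,1,2,0
1,2,2,1,2,2
2,3,0,2,0,1
2,0,3,3,1,0
1,3,3,2,3,2
k=14  3,1,1,1,2,0
1,3,2,1,2,2
3,0,1,2,0,1
2,1,3,3,1,0
1,3,3,2,3,2
k=15  3,1,1,1,2,0
1,3,2,1,2,2
3,1,1,2,0,1
2,1,3,3,1,0
1,3,3,2,3,2
k=16  3,1,1,1,2,0
1,3,2,1,2,2
3,2,1,2,0,1
2,1,3,3,1,0
1,3,3,2,3,2

52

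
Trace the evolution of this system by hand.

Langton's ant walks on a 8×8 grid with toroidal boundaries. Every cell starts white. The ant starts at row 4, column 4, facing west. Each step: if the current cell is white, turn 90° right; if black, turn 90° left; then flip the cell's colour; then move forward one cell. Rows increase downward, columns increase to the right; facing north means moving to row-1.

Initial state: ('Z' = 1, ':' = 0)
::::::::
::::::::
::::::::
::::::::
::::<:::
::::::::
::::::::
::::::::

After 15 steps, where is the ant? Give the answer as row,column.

4,5

t=0: ::::::::
::::::::
::::::::
::::::::
::::<:::
::::::::
::::::::
::::::::
t=1: ::::::::
::::::::
::::::::
::::^:::
::::Z:::
::::::::
::::::::
::::::::
t=2: ::::::::
::::::::
::::::::
::::Z>::
::::Z:::
::::::::
::::::::
::::::::
t=3: ::::::::
::::::::
::::::::
::::ZZ::
::::Zv::
::::::::
::::::::
::::::::
t=4: ::::::::
::::::::
::::::::
::::ZZ::
::::<Z::
::::::::
::::::::
::::::::
t=5: ::::::::
::::::::
::::::::
::::ZZ::
:::::Z::
::::v:::
::::::::
::::::::
t=6: ::::::::
::::::::
::::::::
::::ZZ::
:::::Z::
:::<Z:::
::::::::
::::::::
t=7: ::::::::
::::::::
::::::::
::::ZZ::
:::^:Z::
:::ZZ:::
::::::::
::::::::
t=8: ::::::::
::::::::
::::::::
::::ZZ::
:::Z>Z::
:::ZZ:::
::::::::
::::::::
t=9: ::::::::
::::::::
::::::::
::::ZZ::
:::ZZZ::
:::Zv:::
::::::::
::::::::
t=10: ::::::::
::::::::
::::::::
::::ZZ::
:::ZZZ::
:::Z:>::
::::::::
::::::::
t=11: ::::::::
::::::::
::::::::
::::ZZ::
:::ZZZ::
:::Z:Z::
:::::v::
::::::::
t=12: ::::::::
::::::::
::::::::
::::ZZ::
:::ZZZ::
:::Z:Z::
::::<Z::
::::::::
t=13: ::::::::
::::::::
::::::::
::::ZZ::
:::ZZZ::
:::Z^Z::
::::ZZ::
::::::::
t=14: ::::::::
::::::::
::::::::
::::ZZ::
:::ZZZ::
:::ZZ>::
::::ZZ::
::::::::
t=15: ::::::::
::::::::
::::::::
::::ZZ::
:::ZZ^::
:::ZZ:::
::::ZZ::
::::::::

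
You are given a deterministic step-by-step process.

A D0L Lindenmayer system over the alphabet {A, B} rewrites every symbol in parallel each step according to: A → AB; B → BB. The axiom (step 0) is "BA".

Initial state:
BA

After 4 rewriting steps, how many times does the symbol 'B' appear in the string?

step 0: BA
step 1: BBAB
step 2: BBBBABBB
step 3: BBBBBBBBABBBBBBB
step 4: BBBBBBBBBBBBBBBBABBBBBBBBBBBBBBB

31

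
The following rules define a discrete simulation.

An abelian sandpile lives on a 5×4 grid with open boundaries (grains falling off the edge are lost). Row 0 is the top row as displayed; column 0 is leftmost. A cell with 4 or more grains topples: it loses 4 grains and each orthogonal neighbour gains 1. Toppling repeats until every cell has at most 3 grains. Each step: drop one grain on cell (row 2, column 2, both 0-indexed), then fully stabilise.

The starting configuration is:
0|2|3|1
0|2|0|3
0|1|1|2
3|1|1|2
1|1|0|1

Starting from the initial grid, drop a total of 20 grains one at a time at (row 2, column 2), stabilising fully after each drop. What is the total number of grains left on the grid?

38

t=0: 0|2|3|1
0|2|0|3
0|1|1|2
3|1|1|2
1|1|0|1
t=1: 0|2|3|1
0|2|0|3
0|1|2|2
3|1|1|2
1|1|0|1
t=2: 0|2|3|1
0|2|0|3
0|1|3|2
3|1|1|2
1|1|0|1
t=3: 0|2|3|1
0|2|1|3
0|2|0|3
3|1|2|2
1|1|0|1
t=4: 0|2|3|1
0|2|1|3
0|2|1|3
3|1|2|2
1|1|0|1
t=5: 0|2|3|1
0|2|1|3
0|2|2|3
3|1|2|2
1|1|0|1
t=6: 0|2|3|1
0|2|1|3
0|2|3|3
3|1|2|2
1|1|0|1
t=7: 0|2|3|2
0|2|3|0
0|3|1|1
3|1|3|3
1|1|0|1
t=8: 0|2|3|2
0|2|3|0
0|3|2|1
3|1|3|3
1|1|0|1
t=9: 0|2|3|2
0|2|3|0
0|3|3|1
3|1|3|3
1|1|0|1
t=10: 1|0|1|3
1|1|2|1
1|1|3|3
3|3|1|0
1|1|1|2
t=11: 1|0|1|3
1|1|3|2
1|2|1|0
3|3|2|1
1|1|1|2
t=12: 1|0|1|3
1|1|3|2
1|2|2|0
3|3|2|1
1|1|1|2
t=13: 1|0|1|3
1|1|3|2
1|2|3|0
3|3|2|1
1|1|1|2
t=14: 1|0|2|3
1|2|0|3
1|3|1|1
3|3|3|1
1|1|1|2
t=15: 1|0|2|3
1|2|0|3
1|3|2|1
3|3|3|1
1|1|1|2
t=16: 1|0|2|3
1|2|0|3
1|3|3|1
3|3|3|1
1|1|1|2
t=17: 1|0|2|3
1|3|1|3
3|1|2|2
0|2|1|2
2|2|2|2
t=18: 1|0|2|3
1|3|1|3
3|1|3|2
0|2|1|2
2|2|2|2
t=19: 1|0|2|3
1|3|2|3
3|2|0|3
0|2|2|2
2|2|2|2
t=20: 1|0|2|3
1|3|2|3
3|2|1|3
0|2|2|2
2|2|2|2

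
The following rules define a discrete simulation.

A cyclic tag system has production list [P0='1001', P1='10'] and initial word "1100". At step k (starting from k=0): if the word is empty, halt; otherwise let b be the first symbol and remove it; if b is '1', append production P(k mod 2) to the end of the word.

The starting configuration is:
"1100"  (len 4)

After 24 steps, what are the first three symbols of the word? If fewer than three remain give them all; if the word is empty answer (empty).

101

[0] "1100"  (len 4)
[1] "1001001"  (len 7)
[2] "00100110"  (len 8)
[3] "0100110"  (len 7)
[4] "100110"  (len 6)
[5] "001101001"  (len 9)
[6] "01101001"  (len 8)
[7] "1101001"  (len 7)
[8] "10100110"  (len 8)
[9] "01001101001"  (len 11)
[10] "1001101001"  (len 10)
[11] "0011010011001"  (len 13)
[12] "011010011001"  (len 12)
[13] "11010011001"  (len 11)
[14] "101001100110"  (len 12)
[15] "010011001101001"  (len 15)
[16] "10011001101001"  (len 14)
[17] "00110011010011001"  (len 17)
[18] "0110011010011001"  (len 16)
[19] "110011010011001"  (len 15)
[20] "1001101001100110"  (len 16)
[21] "0011010011001101001"  (len 19)
[22] "011010011001101001"  (len 18)
[23] "11010011001101001"  (len 17)
[24] "101001100110100110"  (len 18)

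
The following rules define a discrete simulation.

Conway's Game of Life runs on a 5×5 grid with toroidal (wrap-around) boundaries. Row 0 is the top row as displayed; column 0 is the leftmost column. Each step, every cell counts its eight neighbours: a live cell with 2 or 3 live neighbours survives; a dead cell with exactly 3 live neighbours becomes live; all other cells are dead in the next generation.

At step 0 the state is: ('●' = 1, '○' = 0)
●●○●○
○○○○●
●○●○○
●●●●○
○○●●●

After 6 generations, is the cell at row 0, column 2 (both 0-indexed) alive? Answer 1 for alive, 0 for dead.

0

t=0: ●●○●○
○○○○●
●○●○○
●●●●○
○○●●●
t=1: ●●○○○
○○●●●
●○●○○
●○○○○
○○○○○
t=2: ●●●●●
○○●●●
●○●○○
○●○○○
●●○○○
t=3: ○○○○○
○○○○○
●○●○●
○○●○○
○○○●○
t=4: ○○○○○
○○○○○
○●○●○
○●●○●
○○○○○
t=5: ○○○○○
○○○○○
●●○●○
●●●●○
○○○○○
t=6: ○○○○○
○○○○○
●○○●○
●○○●○
○●●○○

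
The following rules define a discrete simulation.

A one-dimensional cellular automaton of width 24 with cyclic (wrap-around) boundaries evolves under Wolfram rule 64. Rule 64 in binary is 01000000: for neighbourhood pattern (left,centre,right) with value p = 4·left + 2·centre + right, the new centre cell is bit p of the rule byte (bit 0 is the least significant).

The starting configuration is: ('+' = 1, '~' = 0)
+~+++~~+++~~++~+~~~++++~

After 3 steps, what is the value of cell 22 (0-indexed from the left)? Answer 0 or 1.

step 0: +~+++~~+++~~++~+~~~++++~
step 1: ~~~~+~~~~+~~~+~~~~~~~~+~
step 2: ~~~~~~~~~~~~~~~~~~~~~~~~
step 3: ~~~~~~~~~~~~~~~~~~~~~~~~

0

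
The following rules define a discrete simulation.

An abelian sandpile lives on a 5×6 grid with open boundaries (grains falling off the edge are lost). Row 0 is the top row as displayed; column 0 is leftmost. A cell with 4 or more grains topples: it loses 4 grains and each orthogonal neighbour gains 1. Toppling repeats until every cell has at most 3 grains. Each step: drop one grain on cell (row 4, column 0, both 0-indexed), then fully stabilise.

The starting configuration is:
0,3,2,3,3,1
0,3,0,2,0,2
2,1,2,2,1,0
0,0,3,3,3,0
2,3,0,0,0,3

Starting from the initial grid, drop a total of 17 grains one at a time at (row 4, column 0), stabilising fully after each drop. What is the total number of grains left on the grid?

0) 0,3,2,3,3,1
0,3,0,2,0,2
2,1,2,2,1,0
0,0,3,3,3,0
2,3,0,0,0,3
1) 0,3,2,3,3,1
0,3,0,2,0,2
2,1,2,2,1,0
0,0,3,3,3,0
3,3,0,0,0,3
2) 0,3,2,3,3,1
0,3,0,2,0,2
2,1,2,2,1,0
1,1,3,3,3,0
1,0,1,0,0,3
3) 0,3,2,3,3,1
0,3,0,2,0,2
2,1,2,2,1,0
1,1,3,3,3,0
2,0,1,0,0,3
4) 0,3,2,3,3,1
0,3,0,2,0,2
2,1,2,2,1,0
1,1,3,3,3,0
3,0,1,0,0,3
5) 0,3,2,3,3,1
0,3,0,2,0,2
2,1,2,2,1,0
2,1,3,3,3,0
0,1,1,0,0,3
6) 0,3,2,3,3,1
0,3,0,2,0,2
2,1,2,2,1,0
2,1,3,3,3,0
1,1,1,0,0,3
7) 0,3,2,3,3,1
0,3,0,2,0,2
2,1,2,2,1,0
2,1,3,3,3,0
2,1,1,0,0,3
8) 0,3,2,3,3,1
0,3,0,2,0,2
2,1,2,2,1,0
2,1,3,3,3,0
3,1,1,0,0,3
9) 0,3,2,3,3,1
0,3,0,2,0,2
2,1,2,2,1,0
3,1,3,3,3,0
0,2,1,0,0,3
10) 0,3,2,3,3,1
0,3,0,2,0,2
2,1,2,2,1,0
3,1,3,3,3,0
1,2,1,0,0,3
11) 0,3,2,3,3,1
0,3,0,2,0,2
2,1,2,2,1,0
3,1,3,3,3,0
2,2,1,0,0,3
12) 0,3,2,3,3,1
0,3,0,2,0,2
2,1,2,2,1,0
3,1,3,3,3,0
3,2,1,0,0,3
13) 0,3,2,3,3,1
0,3,0,2,0,2
3,1,2,2,1,0
0,2,3,3,3,0
1,3,1,0,0,3
14) 0,3,2,3,3,1
0,3,0,2,0,2
3,1,2,2,1,0
0,2,3,3,3,0
2,3,1,0,0,3
15) 0,3,2,3,3,1
0,3,0,2,0,2
3,1,2,2,1,0
0,2,3,3,3,0
3,3,1,0,0,3
16) 0,3,2,3,3,1
0,3,0,2,0,2
3,1,2,2,1,0
1,3,3,3,3,0
1,0,2,0,0,3
17) 0,3,2,3,3,1
0,3,0,2,0,2
3,1,2,2,1,0
1,3,3,3,3,0
2,0,2,0,0,3

48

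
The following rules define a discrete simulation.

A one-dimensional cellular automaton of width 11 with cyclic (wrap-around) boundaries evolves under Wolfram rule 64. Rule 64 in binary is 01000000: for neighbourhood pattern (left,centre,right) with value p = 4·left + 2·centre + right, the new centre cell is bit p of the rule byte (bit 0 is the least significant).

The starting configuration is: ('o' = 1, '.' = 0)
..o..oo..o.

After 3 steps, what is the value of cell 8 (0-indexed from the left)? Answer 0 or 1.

k=0  ..o..oo..o.
k=1  ......o....
k=2  ...........
k=3  ...........

0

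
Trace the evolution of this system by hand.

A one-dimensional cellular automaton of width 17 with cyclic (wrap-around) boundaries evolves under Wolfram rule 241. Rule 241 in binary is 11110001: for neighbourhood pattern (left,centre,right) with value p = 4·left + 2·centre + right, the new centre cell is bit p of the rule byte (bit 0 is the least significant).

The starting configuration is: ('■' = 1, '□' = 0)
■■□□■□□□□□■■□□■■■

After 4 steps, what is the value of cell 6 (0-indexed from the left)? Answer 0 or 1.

0

0) ■■□□■□□□□□■■□□■■■
1) ■■■□□■■■■□□■■□□■■
2) ■■■■□□■■■■□□■■□□■
3) ■■■■■□□■■■■□□■■□□
4) □■■■■■□□■■■■□□■■□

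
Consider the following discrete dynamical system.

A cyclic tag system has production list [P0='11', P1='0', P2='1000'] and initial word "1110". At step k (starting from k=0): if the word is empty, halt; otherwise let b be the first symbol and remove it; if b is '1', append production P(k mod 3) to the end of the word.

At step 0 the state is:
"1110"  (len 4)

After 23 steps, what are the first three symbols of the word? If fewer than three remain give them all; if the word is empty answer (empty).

[0] "1110"  (len 4)
[1] "11011"  (len 5)
[2] "10110"  (len 5)
[3] "01101000"  (len 8)
[4] "1101000"  (len 7)
[5] "1010000"  (len 7)
[6] "0100001000"  (len 10)
[7] "100001000"  (len 9)
[8] "000010000"  (len 9)
[9] "00010000"  (len 8)
[10] "0010000"  (len 7)
[11] "010000"  (len 6)
[12] "10000"  (len 5)
[13] "000011"  (len 6)
[14] "00011"  (len 5)
[15] "0011"  (len 4)
[16] "011"  (len 3)
[17] "11"  (len 2)
[18] "11000"  (len 5)
[19] "100011"  (len 6)
[20] "000110"  (len 6)
[21] "00110"  (len 5)
[22] "0110"  (len 4)
[23] "110"  (len 3)

110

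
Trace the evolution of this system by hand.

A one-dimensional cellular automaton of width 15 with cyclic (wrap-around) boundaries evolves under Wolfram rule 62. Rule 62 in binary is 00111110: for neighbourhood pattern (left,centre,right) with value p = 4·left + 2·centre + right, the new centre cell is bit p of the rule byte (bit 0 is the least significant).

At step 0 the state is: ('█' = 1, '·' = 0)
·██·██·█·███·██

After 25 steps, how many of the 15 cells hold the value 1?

t=0: ·██·██·█·███·██
t=1: ██·██·████··██·
t=2: █·██·██···███·█
t=3: ·██·██·█·██··██
t=4: ██·██·████·███·
t=5: █·██·██···██··█
t=6: ·██·██·█·██·███
t=7: ██·██·████·██··
t=8: █·██·██···██·██
t=9: ·██·██·█·██·██·
t=10: ██·██·████·██·█
t=11: ··██·██···██·██
t=12: ███·██·█·██·██·
t=13: █··██·████·██·█
t=14: ·███·██···██·██
t=15: ██··██·█·██·██·
t=16: █·███·████·██·█
t=17: ·██··██···██·██
t=18: ██·███·█·██·██·
t=19: █·██··████·██·█
t=20: ·██·███···██·██
t=21: ██·██··█·██·██·
t=22: █·██·█████·██·█
t=23: ·██·██····██·██
t=24: ██·██·█··██·██·
t=25: █·██·█████·██·█

11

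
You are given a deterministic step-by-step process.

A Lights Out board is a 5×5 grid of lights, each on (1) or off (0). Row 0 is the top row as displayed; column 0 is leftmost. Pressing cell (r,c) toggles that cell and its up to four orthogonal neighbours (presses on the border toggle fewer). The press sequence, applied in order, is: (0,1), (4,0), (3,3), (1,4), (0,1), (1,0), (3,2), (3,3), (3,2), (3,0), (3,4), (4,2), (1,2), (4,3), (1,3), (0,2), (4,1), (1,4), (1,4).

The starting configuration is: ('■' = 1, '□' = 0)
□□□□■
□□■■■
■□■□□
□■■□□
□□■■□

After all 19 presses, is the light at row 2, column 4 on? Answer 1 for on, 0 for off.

0

[0] □□□□■
□□■■■
■□■□□
□■■□□
□□■■□
[1] ■■■□■
□■■■■
■□■□□
□■■□□
□□■■□
[2] ■■■□■
□■■■■
■□■□□
■■■□□
■■■■□
[3] ■■■□■
□■■■■
■□■■□
■■□■■
■■■□□
[4] ■■■□□
□■■□□
■□■■■
■■□■■
■■■□□
[5] □□□□□
□□■□□
■□■■■
■■□■■
■■■□□
[6] ■□□□□
■■■□□
□□■■■
■■□■■
■■■□□
[7] ■□□□□
■■■□□
□□□■■
■□■□■
■■□□□
[8] ■□□□□
■■■□□
□□□□■
■□□■□
■■□■□
[9] ■□□□□
■■■□□
□□■□■
■■■□□
■■■■□
[10] ■□□□□
■■■□□
■□■□■
□□■□□
□■■■□
[11] ■□□□□
■■■□□
■□■□□
□□■■■
□■■■■
[12] ■□□□□
■■■□□
■□■□□
□□□■■
□□□□■
[13] ■□■□□
■□□■□
■□□□□
□□□■■
□□□□■
[14] ■□■□□
■□□■□
■□□□□
□□□□■
□□■■□
[15] ■□■■□
■□■□■
■□□■□
□□□□■
□□■■□
[16] ■■□□□
■□□□■
■□□■□
□□□□■
□□■■□
[17] ■■□□□
■□□□■
■□□■□
□■□□■
■■□■□
[18] ■■□□■
■□□■□
■□□■■
□■□□■
■■□■□
[19] ■■□□□
■□□□■
■□□■□
□■□□■
■■□■□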